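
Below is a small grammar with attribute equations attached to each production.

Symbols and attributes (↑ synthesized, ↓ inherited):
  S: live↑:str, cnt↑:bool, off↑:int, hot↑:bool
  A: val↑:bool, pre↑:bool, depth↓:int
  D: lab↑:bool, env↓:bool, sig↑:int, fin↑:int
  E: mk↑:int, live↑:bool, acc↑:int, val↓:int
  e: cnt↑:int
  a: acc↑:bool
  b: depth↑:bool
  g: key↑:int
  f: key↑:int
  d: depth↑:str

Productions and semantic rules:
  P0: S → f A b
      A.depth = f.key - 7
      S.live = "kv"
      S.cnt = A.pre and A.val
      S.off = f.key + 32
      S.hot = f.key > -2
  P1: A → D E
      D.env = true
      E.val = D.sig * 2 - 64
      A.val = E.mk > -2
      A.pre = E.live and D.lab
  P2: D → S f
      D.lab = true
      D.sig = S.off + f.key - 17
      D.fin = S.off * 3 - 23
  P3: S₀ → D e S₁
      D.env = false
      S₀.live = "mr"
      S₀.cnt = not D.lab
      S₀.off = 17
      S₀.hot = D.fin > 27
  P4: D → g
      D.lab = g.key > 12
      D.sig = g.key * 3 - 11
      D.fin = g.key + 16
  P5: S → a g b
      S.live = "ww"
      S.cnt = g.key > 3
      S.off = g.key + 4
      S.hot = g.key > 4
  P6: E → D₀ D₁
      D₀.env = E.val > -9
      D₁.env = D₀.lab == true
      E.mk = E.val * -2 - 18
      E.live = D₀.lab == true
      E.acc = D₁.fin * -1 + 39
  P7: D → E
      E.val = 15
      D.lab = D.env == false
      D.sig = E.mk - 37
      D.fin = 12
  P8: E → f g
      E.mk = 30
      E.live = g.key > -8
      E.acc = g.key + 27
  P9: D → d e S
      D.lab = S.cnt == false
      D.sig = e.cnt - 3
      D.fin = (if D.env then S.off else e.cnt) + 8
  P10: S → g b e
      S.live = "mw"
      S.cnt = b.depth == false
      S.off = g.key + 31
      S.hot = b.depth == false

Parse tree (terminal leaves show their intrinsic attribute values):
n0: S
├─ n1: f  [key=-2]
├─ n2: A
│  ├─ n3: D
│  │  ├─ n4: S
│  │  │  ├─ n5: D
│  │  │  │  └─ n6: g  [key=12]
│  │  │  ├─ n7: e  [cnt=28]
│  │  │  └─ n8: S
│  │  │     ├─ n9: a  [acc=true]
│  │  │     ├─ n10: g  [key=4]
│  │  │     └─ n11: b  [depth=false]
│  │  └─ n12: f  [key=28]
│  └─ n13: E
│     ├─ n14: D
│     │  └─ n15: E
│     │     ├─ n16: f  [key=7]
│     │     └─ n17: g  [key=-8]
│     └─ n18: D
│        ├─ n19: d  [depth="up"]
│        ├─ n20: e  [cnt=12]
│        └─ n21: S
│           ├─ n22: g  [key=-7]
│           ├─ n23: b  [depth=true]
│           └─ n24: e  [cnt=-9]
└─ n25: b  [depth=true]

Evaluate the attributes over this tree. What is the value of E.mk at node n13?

1. n1.key = -2  [terminal]
2. n2.depth = -9  [f.key - 7]
3. n3.env = true  [true]
4. n5.env = false  [false]
5. n6.key = 12  [terminal]
6. n5.lab = false  [g.key > 12]
7. n5.sig = 25  [g.key * 3 - 11]
8. n5.fin = 28  [g.key + 16]
9. n7.cnt = 28  [terminal]
10. n9.acc = true  [terminal]
11. n10.key = 4  [terminal]
12. n11.depth = false  [terminal]
13. n8.live = "ww"  ["ww"]
14. n8.cnt = true  [g.key > 3]
15. n8.off = 8  [g.key + 4]
16. n8.hot = false  [g.key > 4]
17. n4.live = "mr"  ["mr"]
18. n4.cnt = true  [not D.lab]
19. n4.off = 17  [17]
20. n4.hot = true  [D.fin > 27]
21. n12.key = 28  [terminal]
22. n3.lab = true  [true]
23. n3.sig = 28  [S.off + f.key - 17]
24. n3.fin = 28  [S.off * 3 - 23]
25. n13.val = -8  [D.sig * 2 - 64]
26. n14.env = true  [E.val > -9]
27. n15.val = 15  [15]
28. n16.key = 7  [terminal]
29. n17.key = -8  [terminal]
30. n15.mk = 30  [30]
31. n15.live = false  [g.key > -8]
32. n15.acc = 19  [g.key + 27]
33. n14.lab = false  [D.env == false]
34. n14.sig = -7  [E.mk - 37]
35. n14.fin = 12  [12]
36. n18.env = false  [D₀.lab == true]
37. n19.depth = "up"  [terminal]
38. n20.cnt = 12  [terminal]
39. n22.key = -7  [terminal]
40. n23.depth = true  [terminal]
41. n24.cnt = -9  [terminal]
42. n21.live = "mw"  ["mw"]
43. n21.cnt = false  [b.depth == false]
44. n21.off = 24  [g.key + 31]
45. n21.hot = false  [b.depth == false]
46. n18.lab = true  [S.cnt == false]
47. n18.sig = 9  [e.cnt - 3]
48. n18.fin = 20  [(if D.env then S.off else e.cnt) + 8]
49. n13.mk = -2  [E.val * -2 - 18]
50. n13.live = false  [D₀.lab == true]
51. n13.acc = 19  [D₁.fin * -1 + 39]
52. n2.val = false  [E.mk > -2]
53. n2.pre = false  [E.live and D.lab]
54. n25.depth = true  [terminal]
55. n0.live = "kv"  ["kv"]
56. n0.cnt = false  [A.pre and A.val]
57. n0.off = 30  [f.key + 32]
58. n0.hot = false  [f.key > -2]

-2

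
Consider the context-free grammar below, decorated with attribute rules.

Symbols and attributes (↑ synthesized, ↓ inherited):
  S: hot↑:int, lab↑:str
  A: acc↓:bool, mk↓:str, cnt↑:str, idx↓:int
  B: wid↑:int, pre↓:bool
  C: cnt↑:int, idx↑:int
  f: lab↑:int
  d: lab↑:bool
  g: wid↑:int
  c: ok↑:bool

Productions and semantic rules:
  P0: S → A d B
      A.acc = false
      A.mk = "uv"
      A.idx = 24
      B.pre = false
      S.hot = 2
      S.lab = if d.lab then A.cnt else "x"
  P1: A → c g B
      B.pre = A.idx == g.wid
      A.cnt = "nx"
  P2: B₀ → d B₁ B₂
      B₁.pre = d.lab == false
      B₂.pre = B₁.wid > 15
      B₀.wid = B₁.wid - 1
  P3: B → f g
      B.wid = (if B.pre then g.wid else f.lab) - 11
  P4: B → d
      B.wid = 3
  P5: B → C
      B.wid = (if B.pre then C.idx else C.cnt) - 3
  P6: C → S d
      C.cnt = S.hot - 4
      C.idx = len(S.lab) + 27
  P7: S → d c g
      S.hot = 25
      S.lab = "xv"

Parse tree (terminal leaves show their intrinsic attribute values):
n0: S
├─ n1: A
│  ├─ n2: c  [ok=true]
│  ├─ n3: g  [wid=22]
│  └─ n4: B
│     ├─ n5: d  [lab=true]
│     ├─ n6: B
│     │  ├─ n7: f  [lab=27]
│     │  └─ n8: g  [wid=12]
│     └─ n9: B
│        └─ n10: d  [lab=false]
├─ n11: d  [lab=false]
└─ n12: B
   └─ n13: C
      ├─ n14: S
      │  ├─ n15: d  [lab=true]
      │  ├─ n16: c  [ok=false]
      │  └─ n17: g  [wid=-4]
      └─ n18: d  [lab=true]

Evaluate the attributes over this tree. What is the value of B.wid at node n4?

1. n1.acc = false  [false]
2. n1.mk = "uv"  ["uv"]
3. n1.idx = 24  [24]
4. n2.ok = true  [terminal]
5. n3.wid = 22  [terminal]
6. n4.pre = false  [A.idx == g.wid]
7. n5.lab = true  [terminal]
8. n6.pre = false  [d.lab == false]
9. n7.lab = 27  [terminal]
10. n8.wid = 12  [terminal]
11. n6.wid = 16  [(if B.pre then g.wid else f.lab) - 11]
12. n9.pre = true  [B₁.wid > 15]
13. n10.lab = false  [terminal]
14. n9.wid = 3  [3]
15. n4.wid = 15  [B₁.wid - 1]
16. n1.cnt = "nx"  ["nx"]
17. n11.lab = false  [terminal]
18. n12.pre = false  [false]
19. n15.lab = true  [terminal]
20. n16.ok = false  [terminal]
21. n17.wid = -4  [terminal]
22. n14.hot = 25  [25]
23. n14.lab = "xv"  ["xv"]
24. n18.lab = true  [terminal]
25. n13.cnt = 21  [S.hot - 4]
26. n13.idx = 29  [len(S.lab) + 27]
27. n12.wid = 18  [(if B.pre then C.idx else C.cnt) - 3]
28. n0.hot = 2  [2]
29. n0.lab = "x"  [if d.lab then A.cnt else "x"]

15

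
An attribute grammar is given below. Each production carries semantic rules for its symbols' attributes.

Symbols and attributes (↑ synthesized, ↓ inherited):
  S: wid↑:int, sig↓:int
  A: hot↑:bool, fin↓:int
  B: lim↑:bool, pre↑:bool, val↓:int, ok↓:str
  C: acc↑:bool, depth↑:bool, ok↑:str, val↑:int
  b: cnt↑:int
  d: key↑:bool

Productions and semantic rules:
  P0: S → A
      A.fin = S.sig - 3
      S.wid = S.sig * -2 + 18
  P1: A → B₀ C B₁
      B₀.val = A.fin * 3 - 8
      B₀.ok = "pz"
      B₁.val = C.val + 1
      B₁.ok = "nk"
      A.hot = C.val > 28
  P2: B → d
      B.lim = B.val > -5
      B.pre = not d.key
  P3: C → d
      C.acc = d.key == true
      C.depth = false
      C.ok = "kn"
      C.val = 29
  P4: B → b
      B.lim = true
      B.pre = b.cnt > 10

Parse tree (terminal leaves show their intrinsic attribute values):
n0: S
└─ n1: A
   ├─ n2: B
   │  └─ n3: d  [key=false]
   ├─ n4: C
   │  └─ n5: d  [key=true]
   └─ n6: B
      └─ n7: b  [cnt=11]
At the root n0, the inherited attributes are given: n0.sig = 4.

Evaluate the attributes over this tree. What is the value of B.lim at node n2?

1. n0.sig = 4  [given at root]
2. n1.fin = 1  [S.sig - 3]
3. n2.val = -5  [A.fin * 3 - 8]
4. n2.ok = "pz"  ["pz"]
5. n3.key = false  [terminal]
6. n2.lim = false  [B.val > -5]
7. n2.pre = true  [not d.key]
8. n5.key = true  [terminal]
9. n4.acc = true  [d.key == true]
10. n4.depth = false  [false]
11. n4.ok = "kn"  ["kn"]
12. n4.val = 29  [29]
13. n6.val = 30  [C.val + 1]
14. n6.ok = "nk"  ["nk"]
15. n7.cnt = 11  [terminal]
16. n6.lim = true  [true]
17. n6.pre = true  [b.cnt > 10]
18. n1.hot = true  [C.val > 28]
19. n0.wid = 10  [S.sig * -2 + 18]

false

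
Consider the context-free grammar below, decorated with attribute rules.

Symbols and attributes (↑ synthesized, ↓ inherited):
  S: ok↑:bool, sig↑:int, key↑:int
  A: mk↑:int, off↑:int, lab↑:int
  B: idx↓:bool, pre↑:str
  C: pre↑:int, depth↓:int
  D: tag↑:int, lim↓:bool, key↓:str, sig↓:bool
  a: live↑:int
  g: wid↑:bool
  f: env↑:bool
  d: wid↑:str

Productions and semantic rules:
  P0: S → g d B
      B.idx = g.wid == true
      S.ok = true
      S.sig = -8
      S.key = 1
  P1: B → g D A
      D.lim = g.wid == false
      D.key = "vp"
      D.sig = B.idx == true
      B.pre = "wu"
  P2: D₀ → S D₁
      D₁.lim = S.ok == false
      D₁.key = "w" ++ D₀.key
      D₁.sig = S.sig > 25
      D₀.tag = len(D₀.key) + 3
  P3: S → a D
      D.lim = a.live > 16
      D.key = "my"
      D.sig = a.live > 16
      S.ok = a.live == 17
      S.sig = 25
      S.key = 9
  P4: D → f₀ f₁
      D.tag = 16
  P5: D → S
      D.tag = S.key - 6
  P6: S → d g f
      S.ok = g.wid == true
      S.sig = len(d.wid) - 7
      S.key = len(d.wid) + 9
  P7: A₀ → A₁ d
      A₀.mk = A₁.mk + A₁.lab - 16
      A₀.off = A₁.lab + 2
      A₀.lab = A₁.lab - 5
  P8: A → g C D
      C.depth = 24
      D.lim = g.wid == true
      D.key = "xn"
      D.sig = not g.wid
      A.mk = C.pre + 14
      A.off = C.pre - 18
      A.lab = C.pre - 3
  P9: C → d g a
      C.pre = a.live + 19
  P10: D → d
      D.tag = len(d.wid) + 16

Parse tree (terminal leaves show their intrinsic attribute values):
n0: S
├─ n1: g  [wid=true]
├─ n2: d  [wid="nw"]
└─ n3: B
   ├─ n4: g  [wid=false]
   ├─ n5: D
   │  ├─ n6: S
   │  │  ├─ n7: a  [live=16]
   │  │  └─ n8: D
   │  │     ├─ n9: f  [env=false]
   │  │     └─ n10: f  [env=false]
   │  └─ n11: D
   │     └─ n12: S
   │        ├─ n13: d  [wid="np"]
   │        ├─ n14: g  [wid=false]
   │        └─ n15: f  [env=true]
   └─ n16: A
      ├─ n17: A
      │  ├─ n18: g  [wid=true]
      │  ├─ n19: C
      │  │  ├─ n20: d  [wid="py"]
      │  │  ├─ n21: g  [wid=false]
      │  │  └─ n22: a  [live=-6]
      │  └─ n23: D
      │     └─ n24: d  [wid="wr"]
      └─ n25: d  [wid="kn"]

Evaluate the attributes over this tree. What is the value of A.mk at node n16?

21

1. n1.wid = true  [terminal]
2. n2.wid = "nw"  [terminal]
3. n3.idx = true  [g.wid == true]
4. n4.wid = false  [terminal]
5. n5.lim = true  [g.wid == false]
6. n5.key = "vp"  ["vp"]
7. n5.sig = true  [B.idx == true]
8. n7.live = 16  [terminal]
9. n8.lim = false  [a.live > 16]
10. n8.key = "my"  ["my"]
11. n8.sig = false  [a.live > 16]
12. n9.env = false  [terminal]
13. n10.env = false  [terminal]
14. n8.tag = 16  [16]
15. n6.ok = false  [a.live == 17]
16. n6.sig = 25  [25]
17. n6.key = 9  [9]
18. n11.lim = true  [S.ok == false]
19. n11.key = "wvp"  ["w" ++ D₀.key]
20. n11.sig = false  [S.sig > 25]
21. n13.wid = "np"  [terminal]
22. n14.wid = false  [terminal]
23. n15.env = true  [terminal]
24. n12.ok = false  [g.wid == true]
25. n12.sig = -5  [len(d.wid) - 7]
26. n12.key = 11  [len(d.wid) + 9]
27. n11.tag = 5  [S.key - 6]
28. n5.tag = 5  [len(D₀.key) + 3]
29. n18.wid = true  [terminal]
30. n19.depth = 24  [24]
31. n20.wid = "py"  [terminal]
32. n21.wid = false  [terminal]
33. n22.live = -6  [terminal]
34. n19.pre = 13  [a.live + 19]
35. n23.lim = true  [g.wid == true]
36. n23.key = "xn"  ["xn"]
37. n23.sig = false  [not g.wid]
38. n24.wid = "wr"  [terminal]
39. n23.tag = 18  [len(d.wid) + 16]
40. n17.mk = 27  [C.pre + 14]
41. n17.off = -5  [C.pre - 18]
42. n17.lab = 10  [C.pre - 3]
43. n25.wid = "kn"  [terminal]
44. n16.mk = 21  [A₁.mk + A₁.lab - 16]
45. n16.off = 12  [A₁.lab + 2]
46. n16.lab = 5  [A₁.lab - 5]
47. n3.pre = "wu"  ["wu"]
48. n0.ok = true  [true]
49. n0.sig = -8  [-8]
50. n0.key = 1  [1]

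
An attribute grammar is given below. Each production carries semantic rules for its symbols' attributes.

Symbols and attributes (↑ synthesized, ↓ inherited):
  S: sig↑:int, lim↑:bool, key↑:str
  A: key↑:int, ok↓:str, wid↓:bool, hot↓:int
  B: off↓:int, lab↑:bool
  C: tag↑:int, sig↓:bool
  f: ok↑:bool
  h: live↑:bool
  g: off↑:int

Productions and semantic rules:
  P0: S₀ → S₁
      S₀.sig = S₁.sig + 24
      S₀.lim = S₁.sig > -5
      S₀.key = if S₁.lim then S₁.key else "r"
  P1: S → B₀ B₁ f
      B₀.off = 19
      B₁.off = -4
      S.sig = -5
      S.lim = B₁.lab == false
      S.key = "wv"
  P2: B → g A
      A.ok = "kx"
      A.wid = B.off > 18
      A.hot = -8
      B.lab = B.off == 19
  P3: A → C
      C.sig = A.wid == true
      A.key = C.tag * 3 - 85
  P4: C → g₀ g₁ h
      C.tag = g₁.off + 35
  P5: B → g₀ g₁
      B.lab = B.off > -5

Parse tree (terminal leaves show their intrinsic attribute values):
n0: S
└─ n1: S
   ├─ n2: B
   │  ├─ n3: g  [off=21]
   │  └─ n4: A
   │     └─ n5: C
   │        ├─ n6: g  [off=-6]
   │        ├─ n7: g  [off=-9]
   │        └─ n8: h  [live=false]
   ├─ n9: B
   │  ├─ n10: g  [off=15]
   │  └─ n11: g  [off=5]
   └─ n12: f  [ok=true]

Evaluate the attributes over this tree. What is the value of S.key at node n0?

1. n2.off = 19  [19]
2. n3.off = 21  [terminal]
3. n4.ok = "kx"  ["kx"]
4. n4.wid = true  [B.off > 18]
5. n4.hot = -8  [-8]
6. n5.sig = true  [A.wid == true]
7. n6.off = -6  [terminal]
8. n7.off = -9  [terminal]
9. n8.live = false  [terminal]
10. n5.tag = 26  [g₁.off + 35]
11. n4.key = -7  [C.tag * 3 - 85]
12. n2.lab = true  [B.off == 19]
13. n9.off = -4  [-4]
14. n10.off = 15  [terminal]
15. n11.off = 5  [terminal]
16. n9.lab = true  [B.off > -5]
17. n12.ok = true  [terminal]
18. n1.sig = -5  [-5]
19. n1.lim = false  [B₁.lab == false]
20. n1.key = "wv"  ["wv"]
21. n0.sig = 19  [S₁.sig + 24]
22. n0.lim = false  [S₁.sig > -5]
23. n0.key = "r"  [if S₁.lim then S₁.key else "r"]

"r"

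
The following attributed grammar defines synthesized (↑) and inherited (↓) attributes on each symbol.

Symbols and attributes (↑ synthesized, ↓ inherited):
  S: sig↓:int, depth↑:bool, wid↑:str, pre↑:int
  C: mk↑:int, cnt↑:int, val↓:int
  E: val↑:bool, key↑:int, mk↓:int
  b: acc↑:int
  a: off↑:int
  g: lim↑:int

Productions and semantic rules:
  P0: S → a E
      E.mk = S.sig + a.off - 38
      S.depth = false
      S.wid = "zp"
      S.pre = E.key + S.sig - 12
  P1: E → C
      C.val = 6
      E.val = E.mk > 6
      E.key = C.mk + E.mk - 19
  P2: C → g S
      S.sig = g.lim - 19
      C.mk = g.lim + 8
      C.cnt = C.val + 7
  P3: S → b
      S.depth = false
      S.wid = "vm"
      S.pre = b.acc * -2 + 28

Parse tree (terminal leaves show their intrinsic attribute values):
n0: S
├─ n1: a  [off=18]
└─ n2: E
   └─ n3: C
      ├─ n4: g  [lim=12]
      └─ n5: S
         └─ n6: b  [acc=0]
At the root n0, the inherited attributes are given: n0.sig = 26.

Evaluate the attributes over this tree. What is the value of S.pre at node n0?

1. n0.sig = 26  [given at root]
2. n1.off = 18  [terminal]
3. n2.mk = 6  [S.sig + a.off - 38]
4. n3.val = 6  [6]
5. n4.lim = 12  [terminal]
6. n5.sig = -7  [g.lim - 19]
7. n6.acc = 0  [terminal]
8. n5.depth = false  [false]
9. n5.wid = "vm"  ["vm"]
10. n5.pre = 28  [b.acc * -2 + 28]
11. n3.mk = 20  [g.lim + 8]
12. n3.cnt = 13  [C.val + 7]
13. n2.val = false  [E.mk > 6]
14. n2.key = 7  [C.mk + E.mk - 19]
15. n0.depth = false  [false]
16. n0.wid = "zp"  ["zp"]
17. n0.pre = 21  [E.key + S.sig - 12]

21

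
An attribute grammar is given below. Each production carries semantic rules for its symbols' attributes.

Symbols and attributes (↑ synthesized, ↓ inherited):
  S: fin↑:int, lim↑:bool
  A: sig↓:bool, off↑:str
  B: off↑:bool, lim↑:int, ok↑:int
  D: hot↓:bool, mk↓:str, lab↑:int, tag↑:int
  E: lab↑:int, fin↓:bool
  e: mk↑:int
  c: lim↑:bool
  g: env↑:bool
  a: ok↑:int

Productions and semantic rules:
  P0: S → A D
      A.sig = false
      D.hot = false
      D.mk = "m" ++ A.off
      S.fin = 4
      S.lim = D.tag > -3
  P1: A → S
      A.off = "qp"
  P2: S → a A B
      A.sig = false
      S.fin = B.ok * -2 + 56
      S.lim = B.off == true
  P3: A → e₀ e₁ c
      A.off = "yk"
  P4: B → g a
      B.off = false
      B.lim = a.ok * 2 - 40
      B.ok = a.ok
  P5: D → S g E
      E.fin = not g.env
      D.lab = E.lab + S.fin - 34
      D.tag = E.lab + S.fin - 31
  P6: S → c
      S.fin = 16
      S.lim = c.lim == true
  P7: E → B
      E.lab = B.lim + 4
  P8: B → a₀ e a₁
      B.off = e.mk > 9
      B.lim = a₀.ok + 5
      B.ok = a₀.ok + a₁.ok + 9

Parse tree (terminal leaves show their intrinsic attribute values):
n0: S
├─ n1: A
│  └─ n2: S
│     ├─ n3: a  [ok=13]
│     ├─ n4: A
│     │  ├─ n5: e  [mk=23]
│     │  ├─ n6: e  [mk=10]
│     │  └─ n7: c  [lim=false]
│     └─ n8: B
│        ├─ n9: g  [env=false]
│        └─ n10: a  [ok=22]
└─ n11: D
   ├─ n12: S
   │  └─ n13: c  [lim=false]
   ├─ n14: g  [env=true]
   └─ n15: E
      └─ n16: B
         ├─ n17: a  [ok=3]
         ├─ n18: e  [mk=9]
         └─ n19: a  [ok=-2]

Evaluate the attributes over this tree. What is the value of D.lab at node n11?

1. n1.sig = false  [false]
2. n3.ok = 13  [terminal]
3. n4.sig = false  [false]
4. n5.mk = 23  [terminal]
5. n6.mk = 10  [terminal]
6. n7.lim = false  [terminal]
7. n4.off = "yk"  ["yk"]
8. n9.env = false  [terminal]
9. n10.ok = 22  [terminal]
10. n8.off = false  [false]
11. n8.lim = 4  [a.ok * 2 - 40]
12. n8.ok = 22  [a.ok]
13. n2.fin = 12  [B.ok * -2 + 56]
14. n2.lim = false  [B.off == true]
15. n1.off = "qp"  ["qp"]
16. n11.hot = false  [false]
17. n11.mk = "mqp"  ["m" ++ A.off]
18. n13.lim = false  [terminal]
19. n12.fin = 16  [16]
20. n12.lim = false  [c.lim == true]
21. n14.env = true  [terminal]
22. n15.fin = false  [not g.env]
23. n17.ok = 3  [terminal]
24. n18.mk = 9  [terminal]
25. n19.ok = -2  [terminal]
26. n16.off = false  [e.mk > 9]
27. n16.lim = 8  [a₀.ok + 5]
28. n16.ok = 10  [a₀.ok + a₁.ok + 9]
29. n15.lab = 12  [B.lim + 4]
30. n11.lab = -6  [E.lab + S.fin - 34]
31. n11.tag = -3  [E.lab + S.fin - 31]
32. n0.fin = 4  [4]
33. n0.lim = false  [D.tag > -3]

-6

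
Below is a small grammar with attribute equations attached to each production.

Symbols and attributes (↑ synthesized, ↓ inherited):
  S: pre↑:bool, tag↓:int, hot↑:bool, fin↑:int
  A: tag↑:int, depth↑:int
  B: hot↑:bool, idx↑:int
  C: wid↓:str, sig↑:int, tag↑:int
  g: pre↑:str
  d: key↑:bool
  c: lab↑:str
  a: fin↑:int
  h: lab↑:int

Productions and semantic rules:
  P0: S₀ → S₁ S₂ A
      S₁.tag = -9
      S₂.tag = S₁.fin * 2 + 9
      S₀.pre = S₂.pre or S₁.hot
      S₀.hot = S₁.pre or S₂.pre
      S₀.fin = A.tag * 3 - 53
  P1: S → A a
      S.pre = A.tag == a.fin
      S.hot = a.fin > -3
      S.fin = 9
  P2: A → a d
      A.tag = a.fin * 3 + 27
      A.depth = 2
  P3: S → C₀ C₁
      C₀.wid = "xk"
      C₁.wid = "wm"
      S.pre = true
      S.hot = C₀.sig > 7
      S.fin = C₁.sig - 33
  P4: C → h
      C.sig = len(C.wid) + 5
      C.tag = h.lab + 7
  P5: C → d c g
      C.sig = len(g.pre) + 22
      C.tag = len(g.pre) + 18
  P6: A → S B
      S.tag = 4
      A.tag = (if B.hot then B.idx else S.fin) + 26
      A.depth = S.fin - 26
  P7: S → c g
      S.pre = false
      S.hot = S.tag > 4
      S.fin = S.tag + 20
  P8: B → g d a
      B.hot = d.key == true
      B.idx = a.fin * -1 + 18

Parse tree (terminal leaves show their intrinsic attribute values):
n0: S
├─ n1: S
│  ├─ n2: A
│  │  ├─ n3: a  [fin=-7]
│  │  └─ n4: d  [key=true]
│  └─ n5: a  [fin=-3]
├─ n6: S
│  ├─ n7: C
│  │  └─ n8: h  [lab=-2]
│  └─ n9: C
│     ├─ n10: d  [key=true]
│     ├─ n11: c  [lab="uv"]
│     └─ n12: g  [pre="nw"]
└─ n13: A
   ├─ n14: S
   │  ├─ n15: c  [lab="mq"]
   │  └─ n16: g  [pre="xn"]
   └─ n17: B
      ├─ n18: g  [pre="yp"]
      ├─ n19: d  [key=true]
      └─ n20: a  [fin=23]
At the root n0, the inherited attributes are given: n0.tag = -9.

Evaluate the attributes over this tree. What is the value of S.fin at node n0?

10

1. n0.tag = -9  [given at root]
2. n1.tag = -9  [-9]
3. n3.fin = -7  [terminal]
4. n4.key = true  [terminal]
5. n2.tag = 6  [a.fin * 3 + 27]
6. n2.depth = 2  [2]
7. n5.fin = -3  [terminal]
8. n1.pre = false  [A.tag == a.fin]
9. n1.hot = false  [a.fin > -3]
10. n1.fin = 9  [9]
11. n6.tag = 27  [S₁.fin * 2 + 9]
12. n7.wid = "xk"  ["xk"]
13. n8.lab = -2  [terminal]
14. n7.sig = 7  [len(C.wid) + 5]
15. n7.tag = 5  [h.lab + 7]
16. n9.wid = "wm"  ["wm"]
17. n10.key = true  [terminal]
18. n11.lab = "uv"  [terminal]
19. n12.pre = "nw"  [terminal]
20. n9.sig = 24  [len(g.pre) + 22]
21. n9.tag = 20  [len(g.pre) + 18]
22. n6.pre = true  [true]
23. n6.hot = false  [C₀.sig > 7]
24. n6.fin = -9  [C₁.sig - 33]
25. n14.tag = 4  [4]
26. n15.lab = "mq"  [terminal]
27. n16.pre = "xn"  [terminal]
28. n14.pre = false  [false]
29. n14.hot = false  [S.tag > 4]
30. n14.fin = 24  [S.tag + 20]
31. n18.pre = "yp"  [terminal]
32. n19.key = true  [terminal]
33. n20.fin = 23  [terminal]
34. n17.hot = true  [d.key == true]
35. n17.idx = -5  [a.fin * -1 + 18]
36. n13.tag = 21  [(if B.hot then B.idx else S.fin) + 26]
37. n13.depth = -2  [S.fin - 26]
38. n0.pre = true  [S₂.pre or S₁.hot]
39. n0.hot = true  [S₁.pre or S₂.pre]
40. n0.fin = 10  [A.tag * 3 - 53]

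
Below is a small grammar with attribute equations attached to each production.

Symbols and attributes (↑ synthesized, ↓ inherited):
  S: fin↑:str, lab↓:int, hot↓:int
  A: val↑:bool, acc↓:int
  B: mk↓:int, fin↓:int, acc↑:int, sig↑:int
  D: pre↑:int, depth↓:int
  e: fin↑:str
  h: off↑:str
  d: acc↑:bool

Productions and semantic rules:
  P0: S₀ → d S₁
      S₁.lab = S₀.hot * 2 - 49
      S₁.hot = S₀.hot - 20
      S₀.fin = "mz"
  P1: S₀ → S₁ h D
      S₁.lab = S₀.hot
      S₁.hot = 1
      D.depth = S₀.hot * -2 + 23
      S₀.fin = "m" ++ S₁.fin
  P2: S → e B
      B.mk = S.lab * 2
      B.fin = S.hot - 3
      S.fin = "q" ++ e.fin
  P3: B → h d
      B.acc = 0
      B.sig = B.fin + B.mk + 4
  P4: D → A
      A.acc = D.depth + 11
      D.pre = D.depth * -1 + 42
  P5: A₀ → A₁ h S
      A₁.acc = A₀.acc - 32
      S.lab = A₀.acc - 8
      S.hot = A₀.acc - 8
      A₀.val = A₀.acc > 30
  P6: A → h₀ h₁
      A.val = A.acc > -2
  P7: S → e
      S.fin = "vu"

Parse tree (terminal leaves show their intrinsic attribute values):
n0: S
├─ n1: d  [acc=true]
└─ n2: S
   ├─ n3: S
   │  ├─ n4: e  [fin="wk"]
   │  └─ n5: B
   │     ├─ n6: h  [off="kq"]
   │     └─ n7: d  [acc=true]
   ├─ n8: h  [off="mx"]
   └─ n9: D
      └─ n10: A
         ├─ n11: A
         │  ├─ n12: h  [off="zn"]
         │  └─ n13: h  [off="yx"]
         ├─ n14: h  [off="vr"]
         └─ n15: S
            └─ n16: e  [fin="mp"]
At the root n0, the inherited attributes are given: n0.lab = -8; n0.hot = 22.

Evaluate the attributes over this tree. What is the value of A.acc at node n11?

1. n0.lab = -8  [given at root]
2. n0.hot = 22  [given at root]
3. n1.acc = true  [terminal]
4. n2.lab = -5  [S₀.hot * 2 - 49]
5. n2.hot = 2  [S₀.hot - 20]
6. n3.lab = 2  [S₀.hot]
7. n3.hot = 1  [1]
8. n4.fin = "wk"  [terminal]
9. n5.mk = 4  [S.lab * 2]
10. n5.fin = -2  [S.hot - 3]
11. n6.off = "kq"  [terminal]
12. n7.acc = true  [terminal]
13. n5.acc = 0  [0]
14. n5.sig = 6  [B.fin + B.mk + 4]
15. n3.fin = "qwk"  ["q" ++ e.fin]
16. n8.off = "mx"  [terminal]
17. n9.depth = 19  [S₀.hot * -2 + 23]
18. n10.acc = 30  [D.depth + 11]
19. n11.acc = -2  [A₀.acc - 32]
20. n12.off = "zn"  [terminal]
21. n13.off = "yx"  [terminal]
22. n11.val = false  [A.acc > -2]
23. n14.off = "vr"  [terminal]
24. n15.lab = 22  [A₀.acc - 8]
25. n15.hot = 22  [A₀.acc - 8]
26. n16.fin = "mp"  [terminal]
27. n15.fin = "vu"  ["vu"]
28. n10.val = false  [A₀.acc > 30]
29. n9.pre = 23  [D.depth * -1 + 42]
30. n2.fin = "mqwk"  ["m" ++ S₁.fin]
31. n0.fin = "mz"  ["mz"]

-2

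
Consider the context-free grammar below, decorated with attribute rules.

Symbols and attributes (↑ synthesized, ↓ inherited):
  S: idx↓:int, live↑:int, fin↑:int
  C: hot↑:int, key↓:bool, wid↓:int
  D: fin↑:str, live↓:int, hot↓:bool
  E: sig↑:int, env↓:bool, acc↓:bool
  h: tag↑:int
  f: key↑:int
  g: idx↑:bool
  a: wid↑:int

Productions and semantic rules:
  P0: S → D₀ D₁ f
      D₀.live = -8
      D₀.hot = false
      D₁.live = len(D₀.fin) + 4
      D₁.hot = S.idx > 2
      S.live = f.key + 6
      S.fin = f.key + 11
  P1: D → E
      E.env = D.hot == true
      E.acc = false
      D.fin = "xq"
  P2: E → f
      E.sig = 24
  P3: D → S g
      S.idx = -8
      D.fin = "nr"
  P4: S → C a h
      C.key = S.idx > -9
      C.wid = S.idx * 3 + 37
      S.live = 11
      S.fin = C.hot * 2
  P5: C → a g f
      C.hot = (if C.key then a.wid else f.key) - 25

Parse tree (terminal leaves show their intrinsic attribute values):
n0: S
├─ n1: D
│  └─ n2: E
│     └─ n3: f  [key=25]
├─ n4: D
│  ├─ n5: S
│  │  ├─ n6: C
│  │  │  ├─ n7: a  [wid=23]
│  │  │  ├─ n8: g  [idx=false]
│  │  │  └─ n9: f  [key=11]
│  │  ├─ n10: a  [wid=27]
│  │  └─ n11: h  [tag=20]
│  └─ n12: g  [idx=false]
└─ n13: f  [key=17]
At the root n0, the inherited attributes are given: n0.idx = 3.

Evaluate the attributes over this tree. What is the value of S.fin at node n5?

-4

1. n0.idx = 3  [given at root]
2. n1.live = -8  [-8]
3. n1.hot = false  [false]
4. n2.env = false  [D.hot == true]
5. n2.acc = false  [false]
6. n3.key = 25  [terminal]
7. n2.sig = 24  [24]
8. n1.fin = "xq"  ["xq"]
9. n4.live = 6  [len(D₀.fin) + 4]
10. n4.hot = true  [S.idx > 2]
11. n5.idx = -8  [-8]
12. n6.key = true  [S.idx > -9]
13. n6.wid = 13  [S.idx * 3 + 37]
14. n7.wid = 23  [terminal]
15. n8.idx = false  [terminal]
16. n9.key = 11  [terminal]
17. n6.hot = -2  [(if C.key then a.wid else f.key) - 25]
18. n10.wid = 27  [terminal]
19. n11.tag = 20  [terminal]
20. n5.live = 11  [11]
21. n5.fin = -4  [C.hot * 2]
22. n12.idx = false  [terminal]
23. n4.fin = "nr"  ["nr"]
24. n13.key = 17  [terminal]
25. n0.live = 23  [f.key + 6]
26. n0.fin = 28  [f.key + 11]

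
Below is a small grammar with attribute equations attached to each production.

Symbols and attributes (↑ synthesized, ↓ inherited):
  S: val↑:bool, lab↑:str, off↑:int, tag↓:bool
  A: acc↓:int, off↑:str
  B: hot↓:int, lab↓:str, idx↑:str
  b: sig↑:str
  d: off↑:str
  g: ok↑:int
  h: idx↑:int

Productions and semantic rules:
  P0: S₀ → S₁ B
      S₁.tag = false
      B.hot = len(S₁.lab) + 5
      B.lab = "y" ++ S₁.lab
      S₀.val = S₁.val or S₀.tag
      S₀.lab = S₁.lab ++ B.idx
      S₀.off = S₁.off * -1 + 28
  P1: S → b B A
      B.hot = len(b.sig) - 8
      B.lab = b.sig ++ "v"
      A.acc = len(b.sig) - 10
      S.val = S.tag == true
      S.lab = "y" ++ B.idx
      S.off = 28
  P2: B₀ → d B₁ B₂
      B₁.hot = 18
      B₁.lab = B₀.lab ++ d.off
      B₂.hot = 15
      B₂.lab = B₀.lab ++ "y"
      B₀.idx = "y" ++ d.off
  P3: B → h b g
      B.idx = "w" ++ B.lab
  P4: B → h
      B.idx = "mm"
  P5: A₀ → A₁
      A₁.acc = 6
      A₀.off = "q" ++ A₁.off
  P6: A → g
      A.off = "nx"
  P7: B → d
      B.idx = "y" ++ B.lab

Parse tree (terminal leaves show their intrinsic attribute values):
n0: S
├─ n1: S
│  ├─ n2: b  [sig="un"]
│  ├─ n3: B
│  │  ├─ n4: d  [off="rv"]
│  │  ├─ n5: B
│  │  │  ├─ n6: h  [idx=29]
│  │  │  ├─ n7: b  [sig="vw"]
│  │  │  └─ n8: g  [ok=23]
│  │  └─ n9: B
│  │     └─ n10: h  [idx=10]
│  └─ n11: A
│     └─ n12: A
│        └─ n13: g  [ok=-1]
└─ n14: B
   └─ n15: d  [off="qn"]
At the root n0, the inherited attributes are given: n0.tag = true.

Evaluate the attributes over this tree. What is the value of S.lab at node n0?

1. n0.tag = true  [given at root]
2. n1.tag = false  [false]
3. n2.sig = "un"  [terminal]
4. n3.hot = -6  [len(b.sig) - 8]
5. n3.lab = "unv"  [b.sig ++ "v"]
6. n4.off = "rv"  [terminal]
7. n5.hot = 18  [18]
8. n5.lab = "unvrv"  [B₀.lab ++ d.off]
9. n6.idx = 29  [terminal]
10. n7.sig = "vw"  [terminal]
11. n8.ok = 23  [terminal]
12. n5.idx = "wunvrv"  ["w" ++ B.lab]
13. n9.hot = 15  [15]
14. n9.lab = "unvy"  [B₀.lab ++ "y"]
15. n10.idx = 10  [terminal]
16. n9.idx = "mm"  ["mm"]
17. n3.idx = "yrv"  ["y" ++ d.off]
18. n11.acc = -8  [len(b.sig) - 10]
19. n12.acc = 6  [6]
20. n13.ok = -1  [terminal]
21. n12.off = "nx"  ["nx"]
22. n11.off = "qnx"  ["q" ++ A₁.off]
23. n1.val = false  [S.tag == true]
24. n1.lab = "yyrv"  ["y" ++ B.idx]
25. n1.off = 28  [28]
26. n14.hot = 9  [len(S₁.lab) + 5]
27. n14.lab = "yyyrv"  ["y" ++ S₁.lab]
28. n15.off = "qn"  [terminal]
29. n14.idx = "yyyyrv"  ["y" ++ B.lab]
30. n0.val = true  [S₁.val or S₀.tag]
31. n0.lab = "yyrvyyyyrv"  [S₁.lab ++ B.idx]
32. n0.off = 0  [S₁.off * -1 + 28]

"yyrvyyyyrv"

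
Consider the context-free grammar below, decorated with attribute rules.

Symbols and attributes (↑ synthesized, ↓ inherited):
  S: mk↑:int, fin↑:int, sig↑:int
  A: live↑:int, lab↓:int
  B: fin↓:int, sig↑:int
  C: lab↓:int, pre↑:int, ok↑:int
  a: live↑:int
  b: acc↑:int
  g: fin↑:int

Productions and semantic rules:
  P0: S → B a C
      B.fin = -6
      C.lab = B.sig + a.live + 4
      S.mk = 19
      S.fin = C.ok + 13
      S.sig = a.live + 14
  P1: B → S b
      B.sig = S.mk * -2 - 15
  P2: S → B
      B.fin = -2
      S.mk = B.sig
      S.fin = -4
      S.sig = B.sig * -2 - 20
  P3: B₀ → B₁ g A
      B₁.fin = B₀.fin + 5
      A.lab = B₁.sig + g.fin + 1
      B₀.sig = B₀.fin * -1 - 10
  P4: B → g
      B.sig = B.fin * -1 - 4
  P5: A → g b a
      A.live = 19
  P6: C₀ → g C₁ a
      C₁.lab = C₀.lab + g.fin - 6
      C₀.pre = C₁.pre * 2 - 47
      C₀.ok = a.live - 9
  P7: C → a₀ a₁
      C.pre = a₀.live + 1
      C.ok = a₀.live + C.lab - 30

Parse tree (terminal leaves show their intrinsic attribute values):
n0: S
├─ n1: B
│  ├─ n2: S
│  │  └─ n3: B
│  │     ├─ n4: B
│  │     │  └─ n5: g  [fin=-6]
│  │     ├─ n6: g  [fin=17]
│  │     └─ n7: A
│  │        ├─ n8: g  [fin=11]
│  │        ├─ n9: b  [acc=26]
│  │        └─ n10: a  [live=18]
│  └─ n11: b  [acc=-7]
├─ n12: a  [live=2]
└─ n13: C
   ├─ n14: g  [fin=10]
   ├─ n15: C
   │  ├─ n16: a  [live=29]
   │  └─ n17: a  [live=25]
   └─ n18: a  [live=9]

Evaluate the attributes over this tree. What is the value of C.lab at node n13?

1. n1.fin = -6  [-6]
2. n3.fin = -2  [-2]
3. n4.fin = 3  [B₀.fin + 5]
4. n5.fin = -6  [terminal]
5. n4.sig = -7  [B.fin * -1 - 4]
6. n6.fin = 17  [terminal]
7. n7.lab = 11  [B₁.sig + g.fin + 1]
8. n8.fin = 11  [terminal]
9. n9.acc = 26  [terminal]
10. n10.live = 18  [terminal]
11. n7.live = 19  [19]
12. n3.sig = -8  [B₀.fin * -1 - 10]
13. n2.mk = -8  [B.sig]
14. n2.fin = -4  [-4]
15. n2.sig = -4  [B.sig * -2 - 20]
16. n11.acc = -7  [terminal]
17. n1.sig = 1  [S.mk * -2 - 15]
18. n12.live = 2  [terminal]
19. n13.lab = 7  [B.sig + a.live + 4]
20. n14.fin = 10  [terminal]
21. n15.lab = 11  [C₀.lab + g.fin - 6]
22. n16.live = 29  [terminal]
23. n17.live = 25  [terminal]
24. n15.pre = 30  [a₀.live + 1]
25. n15.ok = 10  [a₀.live + C.lab - 30]
26. n18.live = 9  [terminal]
27. n13.pre = 13  [C₁.pre * 2 - 47]
28. n13.ok = 0  [a.live - 9]
29. n0.mk = 19  [19]
30. n0.fin = 13  [C.ok + 13]
31. n0.sig = 16  [a.live + 14]

7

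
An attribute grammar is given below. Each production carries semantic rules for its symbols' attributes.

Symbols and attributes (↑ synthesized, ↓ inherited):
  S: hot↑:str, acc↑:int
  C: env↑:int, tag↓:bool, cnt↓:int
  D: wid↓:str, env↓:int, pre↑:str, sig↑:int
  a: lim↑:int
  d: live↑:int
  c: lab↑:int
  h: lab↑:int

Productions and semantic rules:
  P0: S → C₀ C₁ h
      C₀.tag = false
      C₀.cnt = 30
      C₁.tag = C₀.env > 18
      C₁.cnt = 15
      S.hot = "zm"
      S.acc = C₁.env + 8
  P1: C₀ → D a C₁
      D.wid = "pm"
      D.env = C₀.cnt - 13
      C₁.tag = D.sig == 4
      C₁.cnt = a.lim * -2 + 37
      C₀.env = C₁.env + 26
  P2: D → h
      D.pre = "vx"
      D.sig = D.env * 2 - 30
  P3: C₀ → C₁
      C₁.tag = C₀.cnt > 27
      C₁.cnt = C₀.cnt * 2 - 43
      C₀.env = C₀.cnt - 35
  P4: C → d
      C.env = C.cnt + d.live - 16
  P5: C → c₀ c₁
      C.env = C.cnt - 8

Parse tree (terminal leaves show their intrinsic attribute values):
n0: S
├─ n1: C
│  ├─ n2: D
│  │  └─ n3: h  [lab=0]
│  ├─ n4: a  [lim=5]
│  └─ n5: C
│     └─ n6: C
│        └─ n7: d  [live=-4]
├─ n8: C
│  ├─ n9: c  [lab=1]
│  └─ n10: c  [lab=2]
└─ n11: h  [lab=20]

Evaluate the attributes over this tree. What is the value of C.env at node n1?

18

1. n1.tag = false  [false]
2. n1.cnt = 30  [30]
3. n2.wid = "pm"  ["pm"]
4. n2.env = 17  [C₀.cnt - 13]
5. n3.lab = 0  [terminal]
6. n2.pre = "vx"  ["vx"]
7. n2.sig = 4  [D.env * 2 - 30]
8. n4.lim = 5  [terminal]
9. n5.tag = true  [D.sig == 4]
10. n5.cnt = 27  [a.lim * -2 + 37]
11. n6.tag = false  [C₀.cnt > 27]
12. n6.cnt = 11  [C₀.cnt * 2 - 43]
13. n7.live = -4  [terminal]
14. n6.env = -9  [C.cnt + d.live - 16]
15. n5.env = -8  [C₀.cnt - 35]
16. n1.env = 18  [C₁.env + 26]
17. n8.tag = false  [C₀.env > 18]
18. n8.cnt = 15  [15]
19. n9.lab = 1  [terminal]
20. n10.lab = 2  [terminal]
21. n8.env = 7  [C.cnt - 8]
22. n11.lab = 20  [terminal]
23. n0.hot = "zm"  ["zm"]
24. n0.acc = 15  [C₁.env + 8]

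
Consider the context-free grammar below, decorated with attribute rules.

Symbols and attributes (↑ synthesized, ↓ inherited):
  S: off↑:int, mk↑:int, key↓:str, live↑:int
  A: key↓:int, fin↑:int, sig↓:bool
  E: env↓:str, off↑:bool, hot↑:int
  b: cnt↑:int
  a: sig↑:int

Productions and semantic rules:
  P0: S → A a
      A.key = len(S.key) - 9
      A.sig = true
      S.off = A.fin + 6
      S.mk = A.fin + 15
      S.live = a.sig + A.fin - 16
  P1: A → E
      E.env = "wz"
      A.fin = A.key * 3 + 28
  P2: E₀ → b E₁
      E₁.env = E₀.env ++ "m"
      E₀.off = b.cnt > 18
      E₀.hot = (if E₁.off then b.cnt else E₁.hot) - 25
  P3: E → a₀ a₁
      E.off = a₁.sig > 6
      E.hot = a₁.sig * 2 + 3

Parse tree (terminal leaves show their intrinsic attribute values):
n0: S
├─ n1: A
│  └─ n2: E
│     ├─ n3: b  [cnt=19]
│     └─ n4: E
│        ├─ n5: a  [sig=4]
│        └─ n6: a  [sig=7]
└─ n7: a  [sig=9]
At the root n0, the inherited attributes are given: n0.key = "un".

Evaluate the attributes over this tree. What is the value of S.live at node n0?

1. n0.key = "un"  [given at root]
2. n1.key = -7  [len(S.key) - 9]
3. n1.sig = true  [true]
4. n2.env = "wz"  ["wz"]
5. n3.cnt = 19  [terminal]
6. n4.env = "wzm"  [E₀.env ++ "m"]
7. n5.sig = 4  [terminal]
8. n6.sig = 7  [terminal]
9. n4.off = true  [a₁.sig > 6]
10. n4.hot = 17  [a₁.sig * 2 + 3]
11. n2.off = true  [b.cnt > 18]
12. n2.hot = -6  [(if E₁.off then b.cnt else E₁.hot) - 25]
13. n1.fin = 7  [A.key * 3 + 28]
14. n7.sig = 9  [terminal]
15. n0.off = 13  [A.fin + 6]
16. n0.mk = 22  [A.fin + 15]
17. n0.live = 0  [a.sig + A.fin - 16]

0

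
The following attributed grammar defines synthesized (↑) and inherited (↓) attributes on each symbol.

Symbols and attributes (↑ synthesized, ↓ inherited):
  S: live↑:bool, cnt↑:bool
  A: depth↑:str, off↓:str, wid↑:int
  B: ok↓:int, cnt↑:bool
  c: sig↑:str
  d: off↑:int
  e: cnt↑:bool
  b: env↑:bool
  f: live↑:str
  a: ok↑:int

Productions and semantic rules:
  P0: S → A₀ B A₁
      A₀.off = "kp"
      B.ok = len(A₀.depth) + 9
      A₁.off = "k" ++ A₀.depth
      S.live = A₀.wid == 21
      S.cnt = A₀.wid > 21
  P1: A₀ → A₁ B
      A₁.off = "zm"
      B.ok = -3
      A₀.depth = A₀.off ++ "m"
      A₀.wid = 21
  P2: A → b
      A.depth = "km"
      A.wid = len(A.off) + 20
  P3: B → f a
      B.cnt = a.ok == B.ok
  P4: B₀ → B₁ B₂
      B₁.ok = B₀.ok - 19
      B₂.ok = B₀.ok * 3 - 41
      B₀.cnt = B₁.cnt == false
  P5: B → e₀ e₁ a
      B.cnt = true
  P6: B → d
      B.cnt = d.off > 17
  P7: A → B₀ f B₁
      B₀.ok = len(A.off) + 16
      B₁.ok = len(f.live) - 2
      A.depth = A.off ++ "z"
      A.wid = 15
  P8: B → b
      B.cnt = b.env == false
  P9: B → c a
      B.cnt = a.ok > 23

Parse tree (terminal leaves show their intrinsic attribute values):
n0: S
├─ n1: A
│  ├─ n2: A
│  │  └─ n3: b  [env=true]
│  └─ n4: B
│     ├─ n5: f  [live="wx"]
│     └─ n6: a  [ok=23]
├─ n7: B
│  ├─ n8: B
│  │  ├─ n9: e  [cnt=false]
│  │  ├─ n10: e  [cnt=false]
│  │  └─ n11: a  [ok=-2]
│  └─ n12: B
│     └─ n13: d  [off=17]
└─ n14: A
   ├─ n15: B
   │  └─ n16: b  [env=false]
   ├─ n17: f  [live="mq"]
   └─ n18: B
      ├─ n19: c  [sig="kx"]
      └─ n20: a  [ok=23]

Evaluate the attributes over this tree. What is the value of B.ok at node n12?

-5

1. n1.off = "kp"  ["kp"]
2. n2.off = "zm"  ["zm"]
3. n3.env = true  [terminal]
4. n2.depth = "km"  ["km"]
5. n2.wid = 22  [len(A.off) + 20]
6. n4.ok = -3  [-3]
7. n5.live = "wx"  [terminal]
8. n6.ok = 23  [terminal]
9. n4.cnt = false  [a.ok == B.ok]
10. n1.depth = "kpm"  [A₀.off ++ "m"]
11. n1.wid = 21  [21]
12. n7.ok = 12  [len(A₀.depth) + 9]
13. n8.ok = -7  [B₀.ok - 19]
14. n9.cnt = false  [terminal]
15. n10.cnt = false  [terminal]
16. n11.ok = -2  [terminal]
17. n8.cnt = true  [true]
18. n12.ok = -5  [B₀.ok * 3 - 41]
19. n13.off = 17  [terminal]
20. n12.cnt = false  [d.off > 17]
21. n7.cnt = false  [B₁.cnt == false]
22. n14.off = "kkpm"  ["k" ++ A₀.depth]
23. n15.ok = 20  [len(A.off) + 16]
24. n16.env = false  [terminal]
25. n15.cnt = true  [b.env == false]
26. n17.live = "mq"  [terminal]
27. n18.ok = 0  [len(f.live) - 2]
28. n19.sig = "kx"  [terminal]
29. n20.ok = 23  [terminal]
30. n18.cnt = false  [a.ok > 23]
31. n14.depth = "kkpmz"  [A.off ++ "z"]
32. n14.wid = 15  [15]
33. n0.live = true  [A₀.wid == 21]
34. n0.cnt = false  [A₀.wid > 21]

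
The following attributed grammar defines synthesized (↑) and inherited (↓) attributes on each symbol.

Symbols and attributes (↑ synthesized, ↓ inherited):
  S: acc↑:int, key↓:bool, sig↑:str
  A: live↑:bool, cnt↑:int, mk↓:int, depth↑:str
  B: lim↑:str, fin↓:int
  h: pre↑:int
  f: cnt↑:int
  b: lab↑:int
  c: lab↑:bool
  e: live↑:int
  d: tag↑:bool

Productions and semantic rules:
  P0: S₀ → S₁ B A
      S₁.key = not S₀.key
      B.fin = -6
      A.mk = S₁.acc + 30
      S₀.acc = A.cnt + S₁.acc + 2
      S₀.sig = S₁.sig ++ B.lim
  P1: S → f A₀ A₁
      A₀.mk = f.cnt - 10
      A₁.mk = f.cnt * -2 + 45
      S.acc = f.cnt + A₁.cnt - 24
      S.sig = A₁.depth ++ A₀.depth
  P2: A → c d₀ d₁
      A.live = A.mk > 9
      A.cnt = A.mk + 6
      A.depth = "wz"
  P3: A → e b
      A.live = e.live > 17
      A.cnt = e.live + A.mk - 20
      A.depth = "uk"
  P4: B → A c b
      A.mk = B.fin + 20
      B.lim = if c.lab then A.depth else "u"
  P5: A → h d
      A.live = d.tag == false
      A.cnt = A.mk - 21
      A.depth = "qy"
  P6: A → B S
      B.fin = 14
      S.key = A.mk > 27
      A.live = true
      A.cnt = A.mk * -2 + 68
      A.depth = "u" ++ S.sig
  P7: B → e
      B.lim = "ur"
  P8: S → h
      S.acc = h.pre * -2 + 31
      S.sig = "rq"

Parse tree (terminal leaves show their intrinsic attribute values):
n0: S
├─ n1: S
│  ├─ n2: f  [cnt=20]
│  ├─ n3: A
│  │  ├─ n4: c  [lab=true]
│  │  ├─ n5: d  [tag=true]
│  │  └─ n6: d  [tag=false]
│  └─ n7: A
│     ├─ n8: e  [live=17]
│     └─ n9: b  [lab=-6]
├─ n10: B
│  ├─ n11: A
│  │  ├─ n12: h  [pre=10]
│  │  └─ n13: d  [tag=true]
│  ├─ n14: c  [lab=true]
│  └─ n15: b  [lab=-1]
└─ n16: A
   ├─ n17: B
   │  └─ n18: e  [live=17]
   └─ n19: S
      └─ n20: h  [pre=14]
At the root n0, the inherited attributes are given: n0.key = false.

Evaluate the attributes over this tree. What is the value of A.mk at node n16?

1. n0.key = false  [given at root]
2. n1.key = true  [not S₀.key]
3. n2.cnt = 20  [terminal]
4. n3.mk = 10  [f.cnt - 10]
5. n4.lab = true  [terminal]
6. n5.tag = true  [terminal]
7. n6.tag = false  [terminal]
8. n3.live = true  [A.mk > 9]
9. n3.cnt = 16  [A.mk + 6]
10. n3.depth = "wz"  ["wz"]
11. n7.mk = 5  [f.cnt * -2 + 45]
12. n8.live = 17  [terminal]
13. n9.lab = -6  [terminal]
14. n7.live = false  [e.live > 17]
15. n7.cnt = 2  [e.live + A.mk - 20]
16. n7.depth = "uk"  ["uk"]
17. n1.acc = -2  [f.cnt + A₁.cnt - 24]
18. n1.sig = "ukwz"  [A₁.depth ++ A₀.depth]
19. n10.fin = -6  [-6]
20. n11.mk = 14  [B.fin + 20]
21. n12.pre = 10  [terminal]
22. n13.tag = true  [terminal]
23. n11.live = false  [d.tag == false]
24. n11.cnt = -7  [A.mk - 21]
25. n11.depth = "qy"  ["qy"]
26. n14.lab = true  [terminal]
27. n15.lab = -1  [terminal]
28. n10.lim = "qy"  [if c.lab then A.depth else "u"]
29. n16.mk = 28  [S₁.acc + 30]
30. n17.fin = 14  [14]
31. n18.live = 17  [terminal]
32. n17.lim = "ur"  ["ur"]
33. n19.key = true  [A.mk > 27]
34. n20.pre = 14  [terminal]
35. n19.acc = 3  [h.pre * -2 + 31]
36. n19.sig = "rq"  ["rq"]
37. n16.live = true  [true]
38. n16.cnt = 12  [A.mk * -2 + 68]
39. n16.depth = "urq"  ["u" ++ S.sig]
40. n0.acc = 12  [A.cnt + S₁.acc + 2]
41. n0.sig = "ukwzqy"  [S₁.sig ++ B.lim]

28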